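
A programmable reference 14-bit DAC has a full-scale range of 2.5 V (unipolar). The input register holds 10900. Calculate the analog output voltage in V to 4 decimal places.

LSB = 2.5 V / 2^14 = 152.59 µV.
V_out = 0 + 10900 × 0.000152588 V = 1.66321 V.

1.6632 V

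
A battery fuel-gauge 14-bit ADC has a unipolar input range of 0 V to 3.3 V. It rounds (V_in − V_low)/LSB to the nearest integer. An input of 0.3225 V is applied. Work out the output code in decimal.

Full-scale span = 3.3 V; LSB = 3.3/2^14 = 201.42 µV.
Input sits at 1601.164 steps above V_low.
So the output code is 1601.

code 1601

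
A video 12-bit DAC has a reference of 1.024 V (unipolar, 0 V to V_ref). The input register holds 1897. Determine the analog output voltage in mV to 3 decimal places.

LSB = 1.024 V / 2^12 = 250.00 µV.
V_out = 0 + 1897 × 0.00025 V = 0.47425 V.
= 474.250 mV.

474.250 mV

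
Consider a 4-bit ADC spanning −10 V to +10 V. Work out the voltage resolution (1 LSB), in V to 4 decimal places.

Full-scale span = 20 V.
LSB = 20 / 2^4 = 20 / 16 = 1.25 V = 1.2500 V.

1.2500 V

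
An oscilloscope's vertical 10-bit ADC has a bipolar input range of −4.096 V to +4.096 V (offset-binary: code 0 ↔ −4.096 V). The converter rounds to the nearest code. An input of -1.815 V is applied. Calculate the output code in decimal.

Full-scale span = 8.192 V; LSB = 8.192/2^10 = 8.000 mV.
(-1.815 − (−4.096)) / 0.008 = 285.125 LSBs.
round(285.125) = 285.

code 285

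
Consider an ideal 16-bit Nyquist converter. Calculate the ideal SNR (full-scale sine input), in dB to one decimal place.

SNR ≈ 6.02·N + 1.76 dB = 6.02·16 + 1.76 = 98.08 dB.

98.1 dB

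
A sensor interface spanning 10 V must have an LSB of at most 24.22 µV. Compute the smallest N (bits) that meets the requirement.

19 bits

Number of steps required ≥ 10 V / 24.22 µV = 412881.92.
Need 2^N ≥ 412881.92; 2^18 = 262144, 2^19 = 524288.
Minimum N = 19.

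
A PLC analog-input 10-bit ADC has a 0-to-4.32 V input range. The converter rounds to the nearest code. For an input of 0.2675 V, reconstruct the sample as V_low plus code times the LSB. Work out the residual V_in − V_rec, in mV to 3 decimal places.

1.719 mV

LSB = 4.32/2^10 = 4.219 mV.
(0.2675 − 0)/0.00421875 = 63.4074; round gives code 63.
Reconstructed: 0.26578125 V.
Error = 0.2675 − 0.26578125 = 0.00171875 V = 1.719 mV.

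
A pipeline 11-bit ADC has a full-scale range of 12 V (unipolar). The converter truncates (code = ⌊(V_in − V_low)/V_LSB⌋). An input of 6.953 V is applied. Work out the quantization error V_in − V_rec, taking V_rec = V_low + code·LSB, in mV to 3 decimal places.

3.781 mV

One LSB is 12 V / 2048 = 5.859 mV.
(6.953 − 0)/0.00585938 = 1186.6453; ⌊·⌋ gives code 1186.
Reconstructed: 6.9492188 V.
V_in − V_rec = 0.00378125 V = 3.781 mV.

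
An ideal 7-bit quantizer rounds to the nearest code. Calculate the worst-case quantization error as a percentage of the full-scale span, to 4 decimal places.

Rounding → worst-case error = ½ LSB = V_FS/2^8, so 100/256 = 0.390625 % of full scale.

0.3906 %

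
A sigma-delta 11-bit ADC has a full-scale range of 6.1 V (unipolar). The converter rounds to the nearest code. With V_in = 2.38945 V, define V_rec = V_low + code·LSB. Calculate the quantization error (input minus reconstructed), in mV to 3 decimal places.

Step size: 6.1 V ÷ 2^11 = 2.979 mV.
Scaled input = 802.2285 LSBs, so code = 802.
Code 802 maps back to 0 + 802×0.00297852 V = 2.3887695 V.
V_in − V_rec = 0.000680469 V = 0.680 mV.

0.680 mV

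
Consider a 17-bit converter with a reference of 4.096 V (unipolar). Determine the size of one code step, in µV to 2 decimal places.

31.25 µV

Full-scale span = 4.096 V.
LSB = 4.096 / 2^17 = 4.096 / 131072 = 3.125e-05 V = 31.25 µV.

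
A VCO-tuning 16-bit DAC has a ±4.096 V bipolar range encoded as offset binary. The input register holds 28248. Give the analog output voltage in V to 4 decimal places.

-0.5650 V

LSB = 8.192 V / 2^16 = 125.00 µV.
V_out = (−4.096) + 28248 × 0.000125 V = -0.565 V.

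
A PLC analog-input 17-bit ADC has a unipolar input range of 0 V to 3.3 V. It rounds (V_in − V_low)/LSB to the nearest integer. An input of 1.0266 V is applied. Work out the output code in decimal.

LSB = 3.3 V / 131072 = 25.18 µV.
(1.0266 − 0) / 2.5177e-05 = 40775.308 LSBs.
So the output code is 40775.

code 40775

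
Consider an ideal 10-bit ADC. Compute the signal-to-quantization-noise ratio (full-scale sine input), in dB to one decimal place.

62.0 dB

SNR ≈ 6.02·N + 1.76 dB = 6.02·10 + 1.76 = 61.96 dB.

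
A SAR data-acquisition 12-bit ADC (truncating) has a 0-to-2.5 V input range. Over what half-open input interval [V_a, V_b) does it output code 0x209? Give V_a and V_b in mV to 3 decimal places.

LSB = 2.5/2^12 = 0.610 mV.
Code 0x209 = 521 decimal.
V_a = V_low + 521·LSB = 0.317993 V; V_b = V_low + 522·LSB = 0.318604 V.

[317.993 mV, 318.604 mV)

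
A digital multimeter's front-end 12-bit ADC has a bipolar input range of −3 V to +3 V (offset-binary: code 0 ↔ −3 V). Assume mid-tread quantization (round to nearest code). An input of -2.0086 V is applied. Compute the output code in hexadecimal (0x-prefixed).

code 0x2A5 (decimal 677)

LSB = 6 V / 4096 = 1.465 mV.
(V_in − V_low)/LSB = (-2.0086 − (−3)) / 0.00146484 = 676.796.
So the output code is 677.
In hexadecimal (0x-prefixed): 0x2A5.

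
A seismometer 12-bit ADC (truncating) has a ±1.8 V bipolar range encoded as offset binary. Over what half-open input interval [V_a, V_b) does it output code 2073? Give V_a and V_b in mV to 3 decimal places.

[21.973 mV, 22.852 mV)

LSB = 3.6/2^12 = 0.879 mV.
V_a = V_low + 2073·LSB = 0.0219727 V; V_b = V_low + 2074·LSB = 0.0228516 V.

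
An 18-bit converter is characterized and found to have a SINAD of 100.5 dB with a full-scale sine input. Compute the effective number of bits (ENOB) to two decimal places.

16.40 bits

ENOB = (SINAD − 1.76) / 6.02 = (100.5 − 1.76)/6.02 = 16.402.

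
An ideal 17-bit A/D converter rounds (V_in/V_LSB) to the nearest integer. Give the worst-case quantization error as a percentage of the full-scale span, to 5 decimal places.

Rounding → worst-case error = ½ LSB = V_FS/2^18, so 100/262144 = 0.00038147 % of full scale.

0.00038 %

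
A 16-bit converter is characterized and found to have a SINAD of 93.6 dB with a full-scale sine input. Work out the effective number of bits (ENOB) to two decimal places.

15.26 bits

ENOB = (SINAD − 1.76) / 6.02 = (93.6 − 1.76)/6.02 = 15.256.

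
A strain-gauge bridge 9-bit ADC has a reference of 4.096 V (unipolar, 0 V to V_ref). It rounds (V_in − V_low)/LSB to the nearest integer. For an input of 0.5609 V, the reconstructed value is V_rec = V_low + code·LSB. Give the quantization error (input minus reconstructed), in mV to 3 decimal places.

LSB = 4.096/2^9 = 8.000 mV.
(0.5609 − 0)/0.008 = 70.1125; round gives code 70.
Reconstructed: 0.56 V.
V_in − V_rec = 0.0009 V = 0.900 mV.

0.900 mV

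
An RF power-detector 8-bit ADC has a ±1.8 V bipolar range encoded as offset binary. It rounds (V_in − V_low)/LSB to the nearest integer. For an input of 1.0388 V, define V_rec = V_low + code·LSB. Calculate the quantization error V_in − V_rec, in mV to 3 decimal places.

-1.825 mV

One LSB is 3.6 V / 256 = 14.062 mV.
(V_in − V_low)/LSB = (1.0388 − (−1.8))/0.0140625 = 201.8702 → code 202 (round).
Code 202 maps back to (−1.8) + 202×0.0140625 V = 1.040625 V.
Difference: -0.001825 V → -1.825 mV.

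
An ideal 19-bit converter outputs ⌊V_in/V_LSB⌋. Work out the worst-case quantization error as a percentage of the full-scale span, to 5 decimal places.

0.00019 %

Truncating → worst-case error = 1 LSB = V_FS/2^19, so 100/524288 = 0.000190735 % of full scale.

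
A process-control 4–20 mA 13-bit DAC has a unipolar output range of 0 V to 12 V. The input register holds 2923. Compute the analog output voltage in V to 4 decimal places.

4.2817 V

LSB = 12 V / 2^13 = 1.465 mV.
V_out = 0 + 2923 × 0.00146484 V = 4.28174 V.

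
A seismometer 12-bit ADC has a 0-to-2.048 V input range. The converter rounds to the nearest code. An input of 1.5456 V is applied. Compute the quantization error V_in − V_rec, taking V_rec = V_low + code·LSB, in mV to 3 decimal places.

One LSB is 2.048 V / 4096 = 0.500 mV.
(V_in − V_low)/LSB = (1.5456 − 0)/0.0005 = 3091.2000 → code 3091 (round).
Code 3091 maps back to 0 + 3091×0.0005 V = 1.5455 V.
Error = 1.5456 − 1.5455 = 0.0001 V = 0.100 mV.

0.100 mV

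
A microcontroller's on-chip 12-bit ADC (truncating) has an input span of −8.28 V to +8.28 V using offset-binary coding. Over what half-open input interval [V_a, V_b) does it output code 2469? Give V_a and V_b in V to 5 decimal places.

LSB = 16.56/2^12 = 4.043 mV.
V_a = V_low + 2469·LSB = 1.70209 V; V_b = V_low + 2470·LSB = 1.70613 V.

[1.70209 V, 1.70613 V)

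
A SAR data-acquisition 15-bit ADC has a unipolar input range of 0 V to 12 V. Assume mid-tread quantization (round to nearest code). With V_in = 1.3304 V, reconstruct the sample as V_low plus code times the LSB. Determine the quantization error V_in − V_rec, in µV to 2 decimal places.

One LSB is 12 V / 32768 = 366.21 µV.
(1.3304 − 0)/0.000366211 = 3632.8789; round gives code 3633.
V_rec = 0 + 3633·0.000366211 = 1.3304443 V.
Error = 1.3304 − 1.3304443 = -4.43359e-05 V = -44.34 µV.

-44.34 µV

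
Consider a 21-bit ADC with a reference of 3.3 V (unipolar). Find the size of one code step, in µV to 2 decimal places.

1.57 µV

Full-scale span = 3.3 V.
LSB = 3.3 / 2^21 = 3.3 / 2097152 = 1.57356e-06 V = 1.57 µV.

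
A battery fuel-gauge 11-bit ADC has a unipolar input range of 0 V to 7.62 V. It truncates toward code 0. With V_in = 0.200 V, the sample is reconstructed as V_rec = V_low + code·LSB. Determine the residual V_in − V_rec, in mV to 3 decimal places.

2.803 mV

Step size: 7.62 V ÷ 2^11 = 3.721 mV.
Scaled input = 53.7533 LSBs, so code = 53.
Code 53 maps back to 0 + 53×0.0037207 V = 0.19719727 V.
Error = 0.200 − 0.19719727 = 0.00280273 V = 2.803 mV.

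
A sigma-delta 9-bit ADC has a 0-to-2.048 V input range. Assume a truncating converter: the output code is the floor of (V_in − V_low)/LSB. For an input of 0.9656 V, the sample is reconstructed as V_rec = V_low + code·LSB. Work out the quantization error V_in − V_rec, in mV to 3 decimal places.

1.600 mV

Step size: 2.048 V ÷ 2^9 = 4.000 mV.
Scaled input = 241.4000 LSBs, so code = 241.
Code 241 maps back to 0 + 241×0.004 V = 0.964 V.
Error = 0.9656 − 0.964 = 0.0016 V = 1.600 mV.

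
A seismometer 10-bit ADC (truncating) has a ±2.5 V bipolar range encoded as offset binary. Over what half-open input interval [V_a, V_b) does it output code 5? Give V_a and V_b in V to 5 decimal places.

LSB = 5/2^10 = 4.883 mV.
V_a = V_low + 5·LSB = -2.47559 V; V_b = V_low + 6·LSB = -2.4707 V.

[-2.47559 V, -2.47070 V)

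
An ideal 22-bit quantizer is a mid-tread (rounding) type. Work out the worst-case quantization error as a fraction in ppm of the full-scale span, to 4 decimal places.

0.1192 ppm

Rounding → worst-case error = ½ LSB = V_FS/2^23, so 1e+06/8388608 = 0.119209 ppm of full scale.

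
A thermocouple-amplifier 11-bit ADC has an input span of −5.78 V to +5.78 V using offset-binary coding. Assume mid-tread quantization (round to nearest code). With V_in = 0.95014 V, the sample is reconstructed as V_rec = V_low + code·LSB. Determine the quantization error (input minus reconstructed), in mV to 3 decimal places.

1.859 mV

Step size: 11.56 V ÷ 2^11 = 5.645 mV.
(0.95014 − (−5.78))/0.00564453 = 1192.3293; round gives code 1192.
Code 1192 maps back to (−5.78) + 1192×0.00564453 V = 0.94828125 V.
V_in − V_rec = 0.00185875 V = 1.859 mV.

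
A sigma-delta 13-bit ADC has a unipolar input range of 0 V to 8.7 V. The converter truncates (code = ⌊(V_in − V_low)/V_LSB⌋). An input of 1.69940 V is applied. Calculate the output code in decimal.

code 1600

Full-scale span = 8.7 V; LSB = 8.7/2^13 = 1.062 mV.
Input sits at 1600.171 steps above V_low.
So the output code is 1600.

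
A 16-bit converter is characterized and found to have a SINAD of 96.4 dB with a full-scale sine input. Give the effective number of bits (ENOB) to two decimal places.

15.72 bits

ENOB = (SINAD − 1.76) / 6.02 = (96.4 − 1.76)/6.02 = 15.721.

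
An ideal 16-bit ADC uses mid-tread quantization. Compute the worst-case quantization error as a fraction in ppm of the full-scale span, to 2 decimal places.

Rounding → worst-case error = ½ LSB = V_FS/2^17, so 1e+06/131072 = 7.62939 ppm of full scale.

7.63 ppm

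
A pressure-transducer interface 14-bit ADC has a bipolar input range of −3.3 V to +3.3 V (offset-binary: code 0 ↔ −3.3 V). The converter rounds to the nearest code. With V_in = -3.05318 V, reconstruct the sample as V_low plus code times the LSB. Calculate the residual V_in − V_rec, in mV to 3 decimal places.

-0.116 mV

Step size: 6.6 V ÷ 2^14 = 402.83 µV.
Scaled input = 612.7120 LSBs, so code = 613.
V_rec = (−3.3) + 613·0.000402832 = -3.053064 V.
Difference: -0.000116035 V → -0.116 mV.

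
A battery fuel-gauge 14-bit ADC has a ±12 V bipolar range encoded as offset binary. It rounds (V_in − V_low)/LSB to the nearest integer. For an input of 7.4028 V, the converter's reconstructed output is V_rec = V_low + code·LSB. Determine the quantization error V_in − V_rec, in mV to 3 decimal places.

-0.520 mV

One LSB is 24 V / 16384 = 1.465 mV.
Scaled input = 13245.6448 LSBs, so code = 13246.
Reconstructed: 7.4033203 V.
Error = 7.4028 − 7.4033203 = -0.000520313 V = -0.520 mV.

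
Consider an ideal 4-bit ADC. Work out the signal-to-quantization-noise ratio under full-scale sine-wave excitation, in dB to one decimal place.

SNR ≈ 6.02·N + 1.76 dB = 6.02·4 + 1.76 = 25.84 dB.

25.8 dB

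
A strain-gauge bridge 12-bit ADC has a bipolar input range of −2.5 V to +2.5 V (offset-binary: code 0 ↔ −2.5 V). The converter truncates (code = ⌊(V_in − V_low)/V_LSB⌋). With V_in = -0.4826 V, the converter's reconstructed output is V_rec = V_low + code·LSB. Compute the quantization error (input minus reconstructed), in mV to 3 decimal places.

LSB = 5/2^12 = 1.221 mV.
(V_in − V_low)/LSB = (-0.4826 − (−2.5))/0.0012207 = 1652.6541 → code 1652 (floor).
V_rec = (−2.5) + 1652·0.0012207 = -0.48339844 V.
V_in − V_rec = 0.000798437 V = 0.798 mV.

0.798 mV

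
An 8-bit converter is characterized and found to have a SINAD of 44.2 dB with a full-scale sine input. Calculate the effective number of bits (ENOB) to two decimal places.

ENOB = (SINAD − 1.76) / 6.02 = (44.2 − 1.76)/6.02 = 7.050.

7.05 bits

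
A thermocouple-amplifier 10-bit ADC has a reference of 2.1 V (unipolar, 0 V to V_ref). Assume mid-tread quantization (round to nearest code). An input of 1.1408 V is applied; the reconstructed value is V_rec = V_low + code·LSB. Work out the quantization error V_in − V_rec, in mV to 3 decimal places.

0.566 mV

LSB = 2.1/2^10 = 2.051 mV.
(V_in − V_low)/LSB = (1.1408 − 0)/0.00205078 = 556.2758 → code 556 (round).
Code 556 maps back to 0 + 556×0.00205078 V = 1.1402344 V.
Difference: 0.000565625 V → 0.566 mV.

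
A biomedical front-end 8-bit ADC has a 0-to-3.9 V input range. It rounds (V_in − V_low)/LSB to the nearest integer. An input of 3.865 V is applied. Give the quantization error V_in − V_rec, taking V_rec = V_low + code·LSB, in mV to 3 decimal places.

One LSB is 3.9 V / 256 = 15.234 mV.
(3.865 − 0)/0.0152344 = 253.7026; round gives code 254.
Reconstructed: 3.8695313 V.
Error = 3.865 − 3.8695313 = -0.00453125 V = -4.531 mV.

-4.531 mV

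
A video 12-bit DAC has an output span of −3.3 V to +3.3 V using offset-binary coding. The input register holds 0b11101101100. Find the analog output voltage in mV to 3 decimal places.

LSB = 6.6 V / 2^12 = 1.611 mV.
Code 0b11101101100 = 1900 decimal.
V_out = (−3.3) + 1900 × 0.00161133 V = -0.238477 V.
= -238.477 mV.

-238.477 mV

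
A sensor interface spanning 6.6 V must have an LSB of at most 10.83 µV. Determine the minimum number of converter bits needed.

Number of steps required ≥ 6.6 V / 10.83 µV = 609418.28.
Need 2^N ≥ 609418.28; 2^19 = 524288, 2^20 = 1048576.
Minimum N = 20.

20 bits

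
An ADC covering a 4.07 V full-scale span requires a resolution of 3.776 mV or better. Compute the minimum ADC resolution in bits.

11 bits

Number of steps required ≥ 4.07 V / 3.776 mV = 1077.86.
Need 2^N ≥ 1077.86; 2^10 = 1024, 2^11 = 2048.
Minimum N = 11.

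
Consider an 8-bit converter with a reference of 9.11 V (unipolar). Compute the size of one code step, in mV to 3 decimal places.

Full-scale span = 9.11 V.
LSB = 9.11 / 2^8 = 9.11 / 256 = 0.0355859 V = 35.586 mV.

35.586 mV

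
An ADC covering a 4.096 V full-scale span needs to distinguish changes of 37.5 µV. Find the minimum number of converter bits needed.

17 bits

Number of steps required ≥ 4.096 V / 37.5 µV = 109226.67.
Need 2^N ≥ 109226.67; 2^16 = 65536, 2^17 = 131072.
Minimum N = 17.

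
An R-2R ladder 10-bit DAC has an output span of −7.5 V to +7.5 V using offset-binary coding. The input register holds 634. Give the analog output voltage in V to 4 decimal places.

LSB = 15 V / 2^10 = 14.648 mV.
V_out = (−7.5) + 634 × 0.0146484 V = 1.78711 V.

1.7871 V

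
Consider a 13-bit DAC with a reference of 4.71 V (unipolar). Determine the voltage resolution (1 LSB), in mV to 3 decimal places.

Full-scale span = 4.71 V.
LSB = 4.71 / 2^13 = 4.71 / 8192 = 0.000574951 V = 0.575 mV.

0.575 mV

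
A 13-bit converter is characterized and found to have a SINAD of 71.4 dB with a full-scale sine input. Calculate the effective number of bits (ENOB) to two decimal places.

11.57 bits

ENOB = (SINAD − 1.76) / 6.02 = (71.4 − 1.76)/6.02 = 11.568.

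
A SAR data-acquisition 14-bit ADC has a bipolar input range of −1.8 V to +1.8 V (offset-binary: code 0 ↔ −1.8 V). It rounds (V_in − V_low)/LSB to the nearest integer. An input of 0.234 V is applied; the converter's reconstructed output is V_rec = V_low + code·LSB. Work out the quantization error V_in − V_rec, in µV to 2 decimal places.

-8.79 µV

Step size: 3.6 V ÷ 2^14 = 219.73 µV.
(0.234 − (−1.8))/0.000219727 = 9256.9600; round gives code 9257.
Reconstructed: 0.23400879 V.
Difference: -8.78906e-06 V → -8.79 µV.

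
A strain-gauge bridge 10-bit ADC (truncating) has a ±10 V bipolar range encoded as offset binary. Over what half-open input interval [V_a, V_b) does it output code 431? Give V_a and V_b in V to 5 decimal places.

[-1.58203 V, -1.56250 V)

LSB = 20/2^10 = 19.531 mV.
V_a = V_low + 431·LSB = -1.58203 V; V_b = V_low + 432·LSB = -1.5625 V.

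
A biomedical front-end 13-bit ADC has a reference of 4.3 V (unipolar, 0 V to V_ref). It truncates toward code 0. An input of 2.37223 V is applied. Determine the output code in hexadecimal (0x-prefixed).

code 0x11A7 (decimal 4519)

Full-scale span = 4.3 V; LSB = 4.3/2^13 = 0.525 mV.
(2.37223 − 0) / 0.000524902 = 4519.374 LSBs.
Floor → code 4519.
In hexadecimal (0x-prefixed): 0x11A7.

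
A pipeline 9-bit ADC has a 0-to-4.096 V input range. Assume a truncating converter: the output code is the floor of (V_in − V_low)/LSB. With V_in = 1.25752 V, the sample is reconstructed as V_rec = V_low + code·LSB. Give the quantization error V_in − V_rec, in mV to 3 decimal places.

1.520 mV

One LSB is 4.096 V / 512 = 8.000 mV.
(1.25752 − 0)/0.008 = 157.1900; ⌊·⌋ gives code 157.
V_rec = 0 + 157·0.008 = 1.256 V.
Error = 1.25752 − 1.256 = 0.00152 V = 1.520 mV.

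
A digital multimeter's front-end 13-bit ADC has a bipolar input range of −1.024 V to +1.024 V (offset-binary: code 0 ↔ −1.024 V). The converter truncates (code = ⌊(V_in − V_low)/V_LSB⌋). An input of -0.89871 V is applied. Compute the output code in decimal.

With 8192 levels over 2.048 V, one step is 250.00 µV.
Input sits at 501.160 steps above V_low.
⌊·⌋(501.160) = 501.

code 501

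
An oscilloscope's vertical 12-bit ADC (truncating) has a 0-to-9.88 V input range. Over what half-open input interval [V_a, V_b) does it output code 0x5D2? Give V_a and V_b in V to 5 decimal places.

LSB = 9.88/2^12 = 2.412 mV.
Code 0x5D2 = 1490 decimal.
V_a = V_low + 1490·LSB = 3.59404 V; V_b = V_low + 1491·LSB = 3.59646 V.

[3.59404 V, 3.59646 V)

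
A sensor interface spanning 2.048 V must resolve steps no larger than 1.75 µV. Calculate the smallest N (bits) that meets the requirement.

21 bits

Number of steps required ≥ 2.048 V / 1.75 µV = 1170285.71.
Need 2^N ≥ 1170285.71; 2^20 = 1048576, 2^21 = 2097152.
Minimum N = 21.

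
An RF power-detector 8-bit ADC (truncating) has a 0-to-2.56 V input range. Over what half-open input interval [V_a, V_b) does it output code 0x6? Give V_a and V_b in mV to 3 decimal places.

[60.000 mV, 70.000 mV)

LSB = 2.56/2^8 = 10.000 mV.
Code 0x6 = 6 decimal.
V_a = V_low + 6·LSB = 0.06 V; V_b = V_low + 7·LSB = 0.07 V.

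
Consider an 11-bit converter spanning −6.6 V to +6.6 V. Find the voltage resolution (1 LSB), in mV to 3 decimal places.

Full-scale span = 13.2 V.
LSB = 13.2 / 2^11 = 13.2 / 2048 = 0.00644531 V = 6.445 mV.

6.445 mV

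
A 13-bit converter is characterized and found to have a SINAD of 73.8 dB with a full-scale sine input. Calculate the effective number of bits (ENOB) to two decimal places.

11.97 bits

ENOB = (SINAD − 1.76) / 6.02 = (73.8 − 1.76)/6.02 = 11.967.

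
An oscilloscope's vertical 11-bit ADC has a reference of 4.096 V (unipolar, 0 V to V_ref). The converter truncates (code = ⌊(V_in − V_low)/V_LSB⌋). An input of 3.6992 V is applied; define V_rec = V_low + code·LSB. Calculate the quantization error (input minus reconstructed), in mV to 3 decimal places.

One LSB is 4.096 V / 2048 = 2.000 mV.
(V_in − V_low)/LSB = (3.6992 − 0)/0.002 = 1849.6000 → code 1849 (floor).
V_rec = 0 + 1849·0.002 = 3.698 V.
Difference: 0.0012 V → 1.200 mV.

1.200 mV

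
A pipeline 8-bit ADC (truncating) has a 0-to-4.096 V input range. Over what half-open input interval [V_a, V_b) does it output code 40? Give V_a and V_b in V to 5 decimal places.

[0.64000 V, 0.65600 V)

LSB = 4.096/2^8 = 16.000 mV.
V_a = V_low + 40·LSB = 0.64 V; V_b = V_low + 41·LSB = 0.656 V.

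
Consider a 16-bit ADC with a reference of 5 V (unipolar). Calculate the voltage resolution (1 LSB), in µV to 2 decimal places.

76.29 µV

Full-scale span = 5 V.
LSB = 5 / 2^16 = 5 / 65536 = 7.62939e-05 V = 76.29 µV.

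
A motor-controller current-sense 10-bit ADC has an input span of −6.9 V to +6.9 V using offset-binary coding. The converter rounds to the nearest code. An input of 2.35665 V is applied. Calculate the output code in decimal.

LSB = 13.8 V / 1024 = 13.477 mV.
(2.35665 − (−6.9)) / 0.0134766 = 686.870 LSBs.
round(686.870) = 687.

code 687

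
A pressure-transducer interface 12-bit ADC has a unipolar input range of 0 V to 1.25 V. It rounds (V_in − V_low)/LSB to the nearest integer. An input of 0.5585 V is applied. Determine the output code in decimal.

code 1830

Full-scale span = 1.25 V; LSB = 1.25/2^12 = 305.18 µV.
(0.5585 − 0) / 0.000305176 = 1830.093 LSBs.
round(1830.093) = 1830.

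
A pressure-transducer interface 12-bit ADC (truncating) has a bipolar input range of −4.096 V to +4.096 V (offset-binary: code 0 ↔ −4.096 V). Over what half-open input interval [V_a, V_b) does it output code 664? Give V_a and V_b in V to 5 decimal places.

LSB = 8.192/2^12 = 2.000 mV.
V_a = V_low + 664·LSB = -2.768 V; V_b = V_low + 665·LSB = -2.766 V.

[-2.76800 V, -2.76600 V)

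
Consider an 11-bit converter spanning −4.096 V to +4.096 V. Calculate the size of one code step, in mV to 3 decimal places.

Full-scale span = 8.192 V.
LSB = 8.192 / 2^11 = 8.192 / 2048 = 0.004 V = 4.000 mV.

4.000 mV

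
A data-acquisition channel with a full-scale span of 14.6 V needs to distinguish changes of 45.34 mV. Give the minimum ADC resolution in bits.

Number of steps required ≥ 14.6 V / 45.34 mV = 322.01.
Need 2^N ≥ 322.01; 2^8 = 256, 2^9 = 512.
Minimum N = 9.

9 bits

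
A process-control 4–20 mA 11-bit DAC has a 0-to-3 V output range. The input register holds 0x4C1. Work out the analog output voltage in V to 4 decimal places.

1.7827 V

LSB = 3 V / 2^11 = 1.465 mV.
Code 0x4C1 = 1217 decimal.
V_out = 0 + 1217 × 0.00146484 V = 1.78271 V.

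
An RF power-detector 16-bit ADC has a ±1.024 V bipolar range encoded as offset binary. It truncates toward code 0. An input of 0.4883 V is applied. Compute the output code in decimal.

With 65536 levels over 2.048 V, one step is 31.25 µV.
(0.4883 − (−1.024)) / 3.125e-05 = 48393.600 LSBs.
So the output code is 48393.

code 48393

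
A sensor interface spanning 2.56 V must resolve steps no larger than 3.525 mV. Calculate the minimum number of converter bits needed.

Number of steps required ≥ 2.56 V / 3.525 mV = 726.24.
Need 2^N ≥ 726.24; 2^9 = 512, 2^10 = 1024.
Minimum N = 10.

10 bits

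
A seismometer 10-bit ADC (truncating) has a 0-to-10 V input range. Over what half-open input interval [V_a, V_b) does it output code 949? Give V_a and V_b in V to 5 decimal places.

[9.26758 V, 9.27734 V)

LSB = 10/2^10 = 9.766 mV.
V_a = V_low + 949·LSB = 9.26758 V; V_b = V_low + 950·LSB = 9.27734 V.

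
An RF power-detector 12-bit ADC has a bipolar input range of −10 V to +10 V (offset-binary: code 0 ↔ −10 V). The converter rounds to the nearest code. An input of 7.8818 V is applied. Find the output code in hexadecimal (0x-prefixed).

code 0xE4E (decimal 3662)

With 4096 levels over 20 V, one step is 4.883 mV.
(V_in − V_low)/LSB = (7.8818 − (−10)) / 0.00488281 = 3662.193.
So the output code is 3662.
In hexadecimal (0x-prefixed): 0xE4E.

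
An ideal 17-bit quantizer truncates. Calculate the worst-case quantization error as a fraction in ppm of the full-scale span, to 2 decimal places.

7.63 ppm

Truncating → worst-case error = 1 LSB = V_FS/2^17, so 1e+06/131072 = 7.62939 ppm of full scale.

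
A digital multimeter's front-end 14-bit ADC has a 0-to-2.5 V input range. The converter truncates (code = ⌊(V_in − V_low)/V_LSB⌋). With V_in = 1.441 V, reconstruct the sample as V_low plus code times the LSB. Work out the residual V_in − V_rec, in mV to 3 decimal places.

One LSB is 2.5 V / 16384 = 152.59 µV.
(1.441 − 0)/0.000152588 = 9443.7376; ⌊·⌋ gives code 9443.
V_rec = 0 + 9443·0.000152588 = 1.4408875 V.
Difference: 0.000112549 V → 0.113 mV.

0.113 mV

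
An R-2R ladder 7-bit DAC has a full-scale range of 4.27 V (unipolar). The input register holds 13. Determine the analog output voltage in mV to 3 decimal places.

LSB = 4.27 V / 2^7 = 33.359 mV.
V_out = 0 + 13 × 0.0333594 V = 0.433672 V.
= 433.672 mV.

433.672 mV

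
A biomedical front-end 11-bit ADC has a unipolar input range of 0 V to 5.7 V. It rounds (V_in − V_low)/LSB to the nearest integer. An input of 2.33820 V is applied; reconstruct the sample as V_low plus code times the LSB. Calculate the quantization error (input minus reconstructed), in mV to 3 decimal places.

0.309 mV

LSB = 5.7/2^11 = 2.783 mV.
(V_in − V_low)/LSB = (2.33820 − 0)/0.0027832 = 840.1112 → code 840 (round).
V_rec = 0 + 840·0.0027832 = 2.3378906 V.
V_in − V_rec = 0.000309375 V = 0.309 mV.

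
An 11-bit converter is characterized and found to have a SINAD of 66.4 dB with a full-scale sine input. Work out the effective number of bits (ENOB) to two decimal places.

10.74 bits

ENOB = (SINAD − 1.76) / 6.02 = (66.4 − 1.76)/6.02 = 10.738.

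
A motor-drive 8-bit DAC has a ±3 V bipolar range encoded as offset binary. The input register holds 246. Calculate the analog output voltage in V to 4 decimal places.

2.7656 V

LSB = 6 V / 2^8 = 23.438 mV.
V_out = (−3) + 246 × 0.0234375 V = 2.76562 V.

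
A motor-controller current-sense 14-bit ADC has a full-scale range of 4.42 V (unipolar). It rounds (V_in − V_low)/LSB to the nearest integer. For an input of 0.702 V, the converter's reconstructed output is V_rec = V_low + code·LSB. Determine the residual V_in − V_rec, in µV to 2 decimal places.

44.43 µV

One LSB is 4.42 V / 16384 = 269.78 µV.
(0.702 − 0)/0.000269775 = 2602.1647; round gives code 2602.
V_rec = 0 + 2602·0.000269775 = 0.70195557 V.
V_in − V_rec = 4.44336e-05 V = 44.43 µV.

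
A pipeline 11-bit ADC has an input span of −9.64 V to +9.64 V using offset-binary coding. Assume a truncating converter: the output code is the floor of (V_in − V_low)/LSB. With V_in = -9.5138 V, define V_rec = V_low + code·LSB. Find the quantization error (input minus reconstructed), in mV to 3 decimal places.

LSB = 19.28/2^11 = 9.414 mV.
(-9.5138 − (−9.64))/0.00941406 = 13.4055; ⌊·⌋ gives code 13.
Reconstructed: -9.5176172 V.
Difference: 0.00381719 V → 3.817 mV.

3.817 mV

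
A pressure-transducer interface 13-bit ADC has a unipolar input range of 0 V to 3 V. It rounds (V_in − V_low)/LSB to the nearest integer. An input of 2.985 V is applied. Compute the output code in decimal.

code 8151

Full-scale span = 3 V; LSB = 3/2^13 = 366.21 µV.
Input sits at 8151.040 steps above V_low.
So the output code is 8151.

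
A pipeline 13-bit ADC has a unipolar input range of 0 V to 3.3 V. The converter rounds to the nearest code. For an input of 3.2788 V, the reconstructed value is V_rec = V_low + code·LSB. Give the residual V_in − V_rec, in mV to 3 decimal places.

0.150 mV

Step size: 3.3 V ÷ 2^13 = 402.83 µV.
Scaled input = 8139.3726 LSBs, so code = 8139.
Code 8139 maps back to 0 + 8139×0.000402832 V = 3.2786499 V.
Error = 3.2788 − 3.2786499 = 0.000150098 V = 0.150 mV.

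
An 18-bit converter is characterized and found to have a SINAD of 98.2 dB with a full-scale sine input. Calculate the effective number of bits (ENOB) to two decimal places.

16.02 bits

ENOB = (SINAD − 1.76) / 6.02 = (98.2 − 1.76)/6.02 = 16.020.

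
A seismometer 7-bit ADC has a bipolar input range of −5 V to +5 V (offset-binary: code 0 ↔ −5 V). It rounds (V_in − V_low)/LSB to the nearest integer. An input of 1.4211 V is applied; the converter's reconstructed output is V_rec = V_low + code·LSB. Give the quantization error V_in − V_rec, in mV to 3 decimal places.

LSB = 10/2^7 = 78.125 mV.
(1.4211 − (−5))/0.078125 = 82.1901; round gives code 82.
V_rec = (−5) + 82·0.078125 = 1.40625 V.
V_in − V_rec = 0.01485 V = 14.850 mV.

14.850 mV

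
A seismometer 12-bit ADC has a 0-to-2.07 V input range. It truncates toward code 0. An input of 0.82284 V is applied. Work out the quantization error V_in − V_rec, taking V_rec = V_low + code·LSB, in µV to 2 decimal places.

One LSB is 2.07 V / 4096 = 0.505 mV.
(0.82284 − 0)/0.000505371 = 1628.1897; ⌊·⌋ gives code 1628.
Reconstructed: 0.82274414 V.
Difference: 9.58594e-05 V → 95.86 µV.

95.86 µV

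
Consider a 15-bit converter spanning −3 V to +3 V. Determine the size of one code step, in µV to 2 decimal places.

Full-scale span = 6 V.
LSB = 6 / 2^15 = 6 / 32768 = 0.000183105 V = 183.11 µV.

183.11 µV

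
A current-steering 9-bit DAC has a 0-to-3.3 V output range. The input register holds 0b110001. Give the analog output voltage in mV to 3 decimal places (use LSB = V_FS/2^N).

LSB = 3.3 V / 2^9 = 6.445 mV.
Code 0b110001 = 49 decimal.
V_out = 0 + 49 × 0.00644531 V = 0.31582 V.
= 315.820 mV.

315.820 mV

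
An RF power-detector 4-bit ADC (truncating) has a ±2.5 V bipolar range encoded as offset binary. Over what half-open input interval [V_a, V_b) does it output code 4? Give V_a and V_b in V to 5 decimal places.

[-1.25000 V, -0.93750 V)

LSB = 5/2^4 = 312.500 mV.
V_a = V_low + 4·LSB = -1.25 V; V_b = V_low + 5·LSB = -0.9375 V.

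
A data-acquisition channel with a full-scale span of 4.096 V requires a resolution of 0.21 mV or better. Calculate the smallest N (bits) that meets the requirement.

Number of steps required ≥ 4.096 V / 0.21 mV = 19504.76.
Need 2^N ≥ 19504.76; 2^14 = 16384, 2^15 = 32768.
Minimum N = 15.

15 bits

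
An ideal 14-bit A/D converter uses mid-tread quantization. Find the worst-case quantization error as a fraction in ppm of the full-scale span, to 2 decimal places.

Rounding → worst-case error = ½ LSB = V_FS/2^15, so 1e+06/32768 = 30.5176 ppm of full scale.

30.52 ppm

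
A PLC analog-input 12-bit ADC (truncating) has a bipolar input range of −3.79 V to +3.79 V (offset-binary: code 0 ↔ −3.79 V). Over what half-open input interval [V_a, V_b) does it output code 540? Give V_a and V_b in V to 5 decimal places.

[-2.79068 V, -2.78883 V)

LSB = 7.58/2^12 = 1.851 mV.
V_a = V_low + 540·LSB = -2.79068 V; V_b = V_low + 541·LSB = -2.78883 V.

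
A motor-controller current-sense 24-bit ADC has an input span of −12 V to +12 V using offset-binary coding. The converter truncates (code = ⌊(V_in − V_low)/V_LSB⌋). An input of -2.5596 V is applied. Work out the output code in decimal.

code 6599317

LSB = 24 V / 16777216 = 1.43 µV.
Input sits at 6599317.914 steps above V_low.
So the output code is 6599317.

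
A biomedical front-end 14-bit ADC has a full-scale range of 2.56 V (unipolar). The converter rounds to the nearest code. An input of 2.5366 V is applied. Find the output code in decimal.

code 16234

With 16384 levels over 2.56 V, one step is 156.25 µV.
Input sits at 16234.240 steps above V_low.
round(16234.240) = 16234.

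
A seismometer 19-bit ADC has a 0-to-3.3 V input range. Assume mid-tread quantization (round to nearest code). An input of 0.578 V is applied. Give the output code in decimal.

code 91830

LSB = 3.3 V / 524288 = 6.29 µV.
(V_in − V_low)/LSB = (0.578 − 0) / 6.29425e-06 = 91829.838.
round(91829.838) = 91830.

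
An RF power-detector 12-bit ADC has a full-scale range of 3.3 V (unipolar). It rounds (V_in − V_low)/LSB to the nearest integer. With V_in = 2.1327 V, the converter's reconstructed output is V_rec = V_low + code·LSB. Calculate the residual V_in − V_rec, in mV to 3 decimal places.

One LSB is 3.3 V / 4096 = 0.806 mV.
(V_in − V_low)/LSB = (2.1327 − 0)/0.000805664 = 2647.1331 → code 2647 (round).
Reconstructed: 2.1325928 V.
V_in − V_rec = 0.000107227 V = 0.107 mV.

0.107 mV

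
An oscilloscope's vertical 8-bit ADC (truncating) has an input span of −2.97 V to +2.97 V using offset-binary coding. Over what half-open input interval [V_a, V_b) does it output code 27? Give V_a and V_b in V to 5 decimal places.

[-2.34352 V, -2.32031 V)

LSB = 5.94/2^8 = 23.203 mV.
V_a = V_low + 27·LSB = -2.34352 V; V_b = V_low + 28·LSB = -2.32031 V.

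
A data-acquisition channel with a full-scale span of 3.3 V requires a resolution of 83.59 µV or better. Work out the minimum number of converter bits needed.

16 bits

Number of steps required ≥ 3.3 V / 83.59 µV = 39478.41.
Need 2^N ≥ 39478.41; 2^15 = 32768, 2^16 = 65536.
Minimum N = 16.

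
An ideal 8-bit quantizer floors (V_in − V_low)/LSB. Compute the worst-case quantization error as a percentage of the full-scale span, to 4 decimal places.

Truncating → worst-case error = 1 LSB = V_FS/2^8, so 100/256 = 0.390625 % of full scale.

0.3906 %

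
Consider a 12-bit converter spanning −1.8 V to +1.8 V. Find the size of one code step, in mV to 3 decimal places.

0.879 mV

Full-scale span = 3.6 V.
LSB = 3.6 / 2^12 = 3.6 / 4096 = 0.000878906 V = 0.879 mV.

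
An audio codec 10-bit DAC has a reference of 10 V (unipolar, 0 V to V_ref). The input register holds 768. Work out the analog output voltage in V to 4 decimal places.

7.5000 V

LSB = 10 V / 2^10 = 9.766 mV.
V_out = 0 + 768 × 0.00976562 V = 7.5 V.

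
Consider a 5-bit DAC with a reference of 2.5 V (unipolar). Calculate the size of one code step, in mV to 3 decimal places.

78.125 mV

Full-scale span = 2.5 V.
LSB = 2.5 / 2^5 = 2.5 / 32 = 0.078125 V = 78.125 mV.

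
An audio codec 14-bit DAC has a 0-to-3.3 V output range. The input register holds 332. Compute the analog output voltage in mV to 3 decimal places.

66.870 mV

LSB = 3.3 V / 2^14 = 201.42 µV.
V_out = 0 + 332 × 0.000201416 V = 0.0668701 V.
= 66.870 mV.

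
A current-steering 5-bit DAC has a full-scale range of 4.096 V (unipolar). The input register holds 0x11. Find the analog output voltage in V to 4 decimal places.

2.1760 V

LSB = 4.096 V / 2^5 = 128.000 mV.
Code 0x11 = 17 decimal.
V_out = 0 + 17 × 0.128 V = 2.176 V.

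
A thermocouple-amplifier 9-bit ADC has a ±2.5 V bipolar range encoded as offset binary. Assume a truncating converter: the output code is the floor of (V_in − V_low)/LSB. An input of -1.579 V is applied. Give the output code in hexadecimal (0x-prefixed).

Full-scale span = 5 V; LSB = 5/2^9 = 9.766 mV.
(V_in − V_low)/LSB = (-1.579 − (−2.5)) / 0.00976562 = 94.310.
So the output code is 94.
In hexadecimal (0x-prefixed): 0x5E.

code 0x5E (decimal 94)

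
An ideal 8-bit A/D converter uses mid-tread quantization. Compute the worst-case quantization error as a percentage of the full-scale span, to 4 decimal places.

0.1953 %

Rounding → worst-case error = ½ LSB = V_FS/2^9, so 100/512 = 0.195312 % of full scale.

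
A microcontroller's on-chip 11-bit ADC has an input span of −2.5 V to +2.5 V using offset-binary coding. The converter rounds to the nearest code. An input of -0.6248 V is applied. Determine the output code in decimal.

code 768

Full-scale span = 5 V; LSB = 5/2^11 = 2.441 mV.
(-0.6248 − (−2.5)) / 0.00244141 = 768.082 LSBs.
So the output code is 768.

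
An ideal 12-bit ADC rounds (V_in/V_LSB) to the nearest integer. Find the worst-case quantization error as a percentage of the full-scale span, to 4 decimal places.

0.0122 %

Rounding → worst-case error = ½ LSB = V_FS/2^13, so 100/8192 = 0.012207 % of full scale.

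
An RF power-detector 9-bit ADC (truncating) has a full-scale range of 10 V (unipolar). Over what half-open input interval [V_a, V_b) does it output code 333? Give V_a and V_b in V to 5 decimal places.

LSB = 10/2^9 = 19.531 mV.
V_a = V_low + 333·LSB = 6.50391 V; V_b = V_low + 334·LSB = 6.52344 V.

[6.50391 V, 6.52344 V)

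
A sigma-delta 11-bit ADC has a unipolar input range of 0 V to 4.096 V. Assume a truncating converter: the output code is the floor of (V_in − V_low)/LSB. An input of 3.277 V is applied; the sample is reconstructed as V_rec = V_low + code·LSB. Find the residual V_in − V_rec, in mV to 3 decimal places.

One LSB is 4.096 V / 2048 = 2.000 mV.
Scaled input = 1638.5000 LSBs, so code = 1638.
V_rec = 0 + 1638·0.002 = 3.276 V.
Error = 3.277 − 3.276 = 0.001 V = 1.000 mV.

1.000 mV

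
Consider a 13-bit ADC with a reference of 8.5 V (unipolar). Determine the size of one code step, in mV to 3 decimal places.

1.038 mV

Full-scale span = 8.5 V.
LSB = 8.5 / 2^13 = 8.5 / 8192 = 0.0010376 V = 1.038 mV.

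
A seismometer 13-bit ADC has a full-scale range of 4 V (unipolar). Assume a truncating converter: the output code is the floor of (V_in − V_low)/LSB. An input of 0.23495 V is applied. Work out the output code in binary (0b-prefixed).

code 0b111100001 (decimal 481)

Full-scale span = 4 V; LSB = 4/2^13 = 488.28 µV.
(V_in − V_low)/LSB = (0.23495 − 0) / 0.000488281 = 481.178.
Floor → code 481.
In binary (0b-prefixed): 0b111100001.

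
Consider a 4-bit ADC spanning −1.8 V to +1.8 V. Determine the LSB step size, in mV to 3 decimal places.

Full-scale span = 3.6 V.
LSB = 3.6 / 2^4 = 3.6 / 16 = 0.225 V = 225.000 mV.

225.000 mV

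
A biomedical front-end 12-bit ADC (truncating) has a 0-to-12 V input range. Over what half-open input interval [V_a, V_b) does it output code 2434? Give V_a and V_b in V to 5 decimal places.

[7.13086 V, 7.13379 V)

LSB = 12/2^12 = 2.930 mV.
V_a = V_low + 2434·LSB = 7.13086 V; V_b = V_low + 2435·LSB = 7.13379 V.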